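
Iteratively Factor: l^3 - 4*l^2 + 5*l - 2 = (l - 1)*(l^2 - 3*l + 2) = (l - 2)*(l - 1)*(l - 1)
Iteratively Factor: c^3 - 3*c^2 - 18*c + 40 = (c - 5)*(c^2 + 2*c - 8) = (c - 5)*(c - 2)*(c + 4)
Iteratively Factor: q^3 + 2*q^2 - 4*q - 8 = (q + 2)*(q^2 - 4) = (q - 2)*(q + 2)*(q + 2)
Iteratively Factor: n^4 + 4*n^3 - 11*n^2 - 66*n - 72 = (n + 3)*(n^3 + n^2 - 14*n - 24) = (n + 2)*(n + 3)*(n^2 - n - 12) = (n - 4)*(n + 2)*(n + 3)*(n + 3)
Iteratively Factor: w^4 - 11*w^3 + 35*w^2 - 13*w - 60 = (w + 1)*(w^3 - 12*w^2 + 47*w - 60) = (w - 3)*(w + 1)*(w^2 - 9*w + 20) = (w - 4)*(w - 3)*(w + 1)*(w - 5)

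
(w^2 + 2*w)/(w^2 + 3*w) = (w + 2)/(w + 3)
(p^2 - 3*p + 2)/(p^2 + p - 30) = (p^2 - 3*p + 2)/(p^2 + p - 30)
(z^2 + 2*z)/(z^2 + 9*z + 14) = z/(z + 7)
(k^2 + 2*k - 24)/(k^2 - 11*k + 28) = (k + 6)/(k - 7)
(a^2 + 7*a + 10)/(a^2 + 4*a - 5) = (a + 2)/(a - 1)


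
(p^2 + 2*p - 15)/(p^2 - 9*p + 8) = (p^2 + 2*p - 15)/(p^2 - 9*p + 8)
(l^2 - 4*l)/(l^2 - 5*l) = (l - 4)/(l - 5)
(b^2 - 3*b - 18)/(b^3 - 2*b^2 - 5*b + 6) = (b^2 - 3*b - 18)/(b^3 - 2*b^2 - 5*b + 6)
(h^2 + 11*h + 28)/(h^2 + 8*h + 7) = (h + 4)/(h + 1)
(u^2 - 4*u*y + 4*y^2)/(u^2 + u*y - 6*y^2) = (u - 2*y)/(u + 3*y)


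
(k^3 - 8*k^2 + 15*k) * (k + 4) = k^4 - 4*k^3 - 17*k^2 + 60*k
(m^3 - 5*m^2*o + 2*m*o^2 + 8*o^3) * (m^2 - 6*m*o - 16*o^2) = m^5 - 11*m^4*o + 16*m^3*o^2 + 76*m^2*o^3 - 80*m*o^4 - 128*o^5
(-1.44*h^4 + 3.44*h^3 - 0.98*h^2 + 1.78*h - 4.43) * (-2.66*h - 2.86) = 3.8304*h^5 - 5.032*h^4 - 7.2316*h^3 - 1.932*h^2 + 6.693*h + 12.6698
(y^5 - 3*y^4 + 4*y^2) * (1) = y^5 - 3*y^4 + 4*y^2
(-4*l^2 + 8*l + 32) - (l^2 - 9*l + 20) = -5*l^2 + 17*l + 12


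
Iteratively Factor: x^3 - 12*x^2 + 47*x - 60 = (x - 4)*(x^2 - 8*x + 15) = (x - 5)*(x - 4)*(x - 3)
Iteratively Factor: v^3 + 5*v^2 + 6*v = (v + 2)*(v^2 + 3*v) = (v + 2)*(v + 3)*(v)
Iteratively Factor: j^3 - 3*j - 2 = (j - 2)*(j^2 + 2*j + 1) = (j - 2)*(j + 1)*(j + 1)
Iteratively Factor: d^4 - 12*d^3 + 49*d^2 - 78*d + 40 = (d - 4)*(d^3 - 8*d^2 + 17*d - 10) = (d - 5)*(d - 4)*(d^2 - 3*d + 2) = (d - 5)*(d - 4)*(d - 1)*(d - 2)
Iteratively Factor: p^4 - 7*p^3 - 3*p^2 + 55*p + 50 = (p - 5)*(p^3 - 2*p^2 - 13*p - 10) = (p - 5)^2*(p^2 + 3*p + 2) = (p - 5)^2*(p + 2)*(p + 1)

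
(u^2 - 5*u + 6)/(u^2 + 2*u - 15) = (u - 2)/(u + 5)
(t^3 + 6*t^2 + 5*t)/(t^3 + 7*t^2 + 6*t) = (t + 5)/(t + 6)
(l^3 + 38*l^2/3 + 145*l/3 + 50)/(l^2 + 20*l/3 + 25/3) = l + 6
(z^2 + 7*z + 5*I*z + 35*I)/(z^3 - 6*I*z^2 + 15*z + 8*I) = (z^2 + z*(7 + 5*I) + 35*I)/(z^3 - 6*I*z^2 + 15*z + 8*I)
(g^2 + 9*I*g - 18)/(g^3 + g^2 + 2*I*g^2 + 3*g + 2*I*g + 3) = (g + 6*I)/(g^2 + g*(1 - I) - I)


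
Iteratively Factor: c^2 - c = (c)*(c - 1)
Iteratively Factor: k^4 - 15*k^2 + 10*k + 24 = (k - 3)*(k^3 + 3*k^2 - 6*k - 8) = (k - 3)*(k + 1)*(k^2 + 2*k - 8) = (k - 3)*(k - 2)*(k + 1)*(k + 4)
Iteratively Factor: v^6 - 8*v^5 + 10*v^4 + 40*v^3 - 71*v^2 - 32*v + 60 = (v - 5)*(v^5 - 3*v^4 - 5*v^3 + 15*v^2 + 4*v - 12) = (v - 5)*(v - 1)*(v^4 - 2*v^3 - 7*v^2 + 8*v + 12) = (v - 5)*(v - 3)*(v - 1)*(v^3 + v^2 - 4*v - 4) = (v - 5)*(v - 3)*(v - 2)*(v - 1)*(v^2 + 3*v + 2) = (v - 5)*(v - 3)*(v - 2)*(v - 1)*(v + 2)*(v + 1)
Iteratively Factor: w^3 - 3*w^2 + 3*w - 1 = (w - 1)*(w^2 - 2*w + 1) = (w - 1)^2*(w - 1)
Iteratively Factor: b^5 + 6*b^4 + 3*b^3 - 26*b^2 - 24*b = (b)*(b^4 + 6*b^3 + 3*b^2 - 26*b - 24) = b*(b + 3)*(b^3 + 3*b^2 - 6*b - 8) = b*(b + 1)*(b + 3)*(b^2 + 2*b - 8) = b*(b + 1)*(b + 3)*(b + 4)*(b - 2)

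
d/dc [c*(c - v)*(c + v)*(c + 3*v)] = 4*c^3 + 9*c^2*v - 2*c*v^2 - 3*v^3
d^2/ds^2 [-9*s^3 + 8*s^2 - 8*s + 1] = 16 - 54*s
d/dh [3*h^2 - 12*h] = 6*h - 12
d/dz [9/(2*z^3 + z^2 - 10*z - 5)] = 18*(-3*z^2 - z + 5)/(2*z^3 + z^2 - 10*z - 5)^2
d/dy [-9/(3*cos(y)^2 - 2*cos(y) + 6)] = 18*(1 - 3*cos(y))*sin(y)/(3*cos(y)^2 - 2*cos(y) + 6)^2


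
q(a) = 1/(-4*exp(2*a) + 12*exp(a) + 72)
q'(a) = (8*exp(2*a) - 12*exp(a))/(-4*exp(2*a) + 12*exp(a) + 72)^2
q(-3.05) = 0.01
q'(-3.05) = -0.00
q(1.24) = 0.02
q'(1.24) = 0.01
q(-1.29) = 0.01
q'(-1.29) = -0.00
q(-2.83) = 0.01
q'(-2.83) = -0.00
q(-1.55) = 0.01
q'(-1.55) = -0.00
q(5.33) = -0.00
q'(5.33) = 0.00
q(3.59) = -0.00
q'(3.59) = 0.00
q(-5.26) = 0.01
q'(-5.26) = -0.00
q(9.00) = 0.00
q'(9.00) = 0.00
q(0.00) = 0.01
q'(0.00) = 0.00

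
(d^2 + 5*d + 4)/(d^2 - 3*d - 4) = (d + 4)/(d - 4)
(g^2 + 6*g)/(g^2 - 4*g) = (g + 6)/(g - 4)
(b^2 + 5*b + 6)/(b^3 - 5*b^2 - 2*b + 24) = (b + 3)/(b^2 - 7*b + 12)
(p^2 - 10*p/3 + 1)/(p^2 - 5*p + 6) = (p - 1/3)/(p - 2)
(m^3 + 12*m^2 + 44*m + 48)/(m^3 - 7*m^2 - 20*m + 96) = (m^2 + 8*m + 12)/(m^2 - 11*m + 24)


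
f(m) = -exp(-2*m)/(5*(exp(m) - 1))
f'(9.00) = 0.00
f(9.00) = 0.00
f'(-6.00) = -65182.60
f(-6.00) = 32631.84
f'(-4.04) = -1303.05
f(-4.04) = 657.42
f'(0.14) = 9.71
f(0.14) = -1.01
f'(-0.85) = -2.40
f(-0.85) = 1.91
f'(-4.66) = -4484.72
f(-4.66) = 2253.13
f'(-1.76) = -14.63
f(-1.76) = 8.16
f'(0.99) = 0.06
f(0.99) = -0.02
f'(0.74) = 0.16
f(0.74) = -0.04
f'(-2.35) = -46.05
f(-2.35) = 24.31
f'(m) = 2*exp(-2*m)/(5*(exp(m) - 1)) + exp(-m)/(5*(exp(m) - 1)^2) = (3*exp(m) - 2)*exp(-2*m)/(5*(1 - exp(m))^2)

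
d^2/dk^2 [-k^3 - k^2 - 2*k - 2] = -6*k - 2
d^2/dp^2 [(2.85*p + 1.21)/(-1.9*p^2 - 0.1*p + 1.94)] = (-(2.85*p + 1.21)*(3.8*p + 0.1)*(7.6*p + 0.2) + (32.49*p + 5.168)*(1.9*p^2 + 0.1*p - 1.94))/(1.9*p^2 + 0.1*p - 1.94)^3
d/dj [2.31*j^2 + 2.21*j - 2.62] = 4.62*j + 2.21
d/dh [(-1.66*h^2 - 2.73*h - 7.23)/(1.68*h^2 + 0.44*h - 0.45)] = (3.856*h^2 + 25.7868*h + 4.4097)/(2.8224*h^4 + 1.4784*h^3 - 1.3184*h^2 - 0.396*h + 0.2025)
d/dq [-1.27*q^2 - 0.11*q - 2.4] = -2.54*q - 0.11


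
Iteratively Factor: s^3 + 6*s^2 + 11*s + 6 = (s + 1)*(s^2 + 5*s + 6) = (s + 1)*(s + 3)*(s + 2)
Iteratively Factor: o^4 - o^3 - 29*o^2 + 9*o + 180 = (o - 3)*(o^3 + 2*o^2 - 23*o - 60) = (o - 3)*(o + 4)*(o^2 - 2*o - 15) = (o - 5)*(o - 3)*(o + 4)*(o + 3)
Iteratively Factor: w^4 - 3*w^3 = (w)*(w^3 - 3*w^2) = w^2*(w^2 - 3*w) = w^3*(w - 3)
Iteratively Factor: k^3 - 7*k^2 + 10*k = (k)*(k^2 - 7*k + 10) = k*(k - 5)*(k - 2)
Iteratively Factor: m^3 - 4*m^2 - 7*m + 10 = (m + 2)*(m^2 - 6*m + 5) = (m - 5)*(m + 2)*(m - 1)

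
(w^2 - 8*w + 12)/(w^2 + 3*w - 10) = (w - 6)/(w + 5)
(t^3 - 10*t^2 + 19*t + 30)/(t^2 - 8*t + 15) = (t^2 - 5*t - 6)/(t - 3)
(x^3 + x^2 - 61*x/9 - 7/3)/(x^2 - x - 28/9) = (3*x^2 + 10*x + 3)/(3*x + 4)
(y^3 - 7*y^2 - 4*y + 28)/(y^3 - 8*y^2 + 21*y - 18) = (y^2 - 5*y - 14)/(y^2 - 6*y + 9)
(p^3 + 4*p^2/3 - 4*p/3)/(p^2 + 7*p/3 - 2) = p*(p + 2)/(p + 3)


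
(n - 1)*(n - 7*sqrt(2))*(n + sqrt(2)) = n^3 - 6*sqrt(2)*n^2 - n^2 - 14*n + 6*sqrt(2)*n + 14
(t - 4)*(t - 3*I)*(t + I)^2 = t^4 - 4*t^3 - I*t^3 + 5*t^2 + 4*I*t^2 - 20*t + 3*I*t - 12*I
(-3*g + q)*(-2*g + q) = 6*g^2 - 5*g*q + q^2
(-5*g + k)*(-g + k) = 5*g^2 - 6*g*k + k^2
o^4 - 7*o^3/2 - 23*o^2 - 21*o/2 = o*(o - 7)*(o + 1/2)*(o + 3)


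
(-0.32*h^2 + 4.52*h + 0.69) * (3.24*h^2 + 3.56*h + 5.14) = -1.0368*h^4 + 13.5056*h^3 + 16.682*h^2 + 25.6892*h + 3.5466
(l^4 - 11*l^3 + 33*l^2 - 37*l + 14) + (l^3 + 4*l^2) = l^4 - 10*l^3 + 37*l^2 - 37*l + 14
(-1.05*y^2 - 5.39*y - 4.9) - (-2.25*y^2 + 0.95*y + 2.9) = 1.2*y^2 - 6.34*y - 7.8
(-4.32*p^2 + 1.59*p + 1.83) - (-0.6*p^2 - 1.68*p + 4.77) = -3.72*p^2 + 3.27*p - 2.94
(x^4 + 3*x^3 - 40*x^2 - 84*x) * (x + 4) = x^5 + 7*x^4 - 28*x^3 - 244*x^2 - 336*x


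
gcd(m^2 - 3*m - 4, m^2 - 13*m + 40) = 1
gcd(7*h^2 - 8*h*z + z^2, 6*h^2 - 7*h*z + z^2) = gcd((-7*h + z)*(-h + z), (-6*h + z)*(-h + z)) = -h + z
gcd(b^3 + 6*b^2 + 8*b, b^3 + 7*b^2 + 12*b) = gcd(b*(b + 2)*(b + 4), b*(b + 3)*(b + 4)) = b^2 + 4*b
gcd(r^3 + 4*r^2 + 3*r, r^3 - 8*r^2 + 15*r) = r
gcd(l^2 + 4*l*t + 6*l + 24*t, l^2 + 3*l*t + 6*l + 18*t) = l + 6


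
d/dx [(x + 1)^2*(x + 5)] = (x + 1)*(3*x + 11)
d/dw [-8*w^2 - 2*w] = -16*w - 2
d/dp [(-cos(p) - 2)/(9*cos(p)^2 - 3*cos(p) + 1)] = (-9*cos(p)^2 - 36*cos(p) + 7)*sin(p)/(9*sin(p)^2 + 3*cos(p) - 10)^2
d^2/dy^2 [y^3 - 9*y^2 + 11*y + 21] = 6*y - 18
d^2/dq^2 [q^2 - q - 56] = 2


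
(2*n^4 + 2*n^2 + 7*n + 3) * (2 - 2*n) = -4*n^5 + 4*n^4 - 4*n^3 - 10*n^2 + 8*n + 6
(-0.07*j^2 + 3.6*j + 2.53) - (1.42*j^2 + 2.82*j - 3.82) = -1.49*j^2 + 0.78*j + 6.35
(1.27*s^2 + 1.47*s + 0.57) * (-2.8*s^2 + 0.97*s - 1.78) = -3.556*s^4 - 2.8841*s^3 - 2.4307*s^2 - 2.0637*s - 1.0146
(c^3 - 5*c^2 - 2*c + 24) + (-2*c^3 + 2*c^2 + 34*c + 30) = -c^3 - 3*c^2 + 32*c + 54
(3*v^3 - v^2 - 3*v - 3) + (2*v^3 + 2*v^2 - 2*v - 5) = 5*v^3 + v^2 - 5*v - 8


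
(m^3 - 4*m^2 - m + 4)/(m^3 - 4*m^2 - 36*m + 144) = (m^2 - 1)/(m^2 - 36)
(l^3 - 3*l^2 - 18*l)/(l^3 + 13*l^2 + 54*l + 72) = l*(l - 6)/(l^2 + 10*l + 24)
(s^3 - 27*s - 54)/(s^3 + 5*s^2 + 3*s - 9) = (s - 6)/(s - 1)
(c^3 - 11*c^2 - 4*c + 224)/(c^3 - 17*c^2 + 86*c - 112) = (c + 4)/(c - 2)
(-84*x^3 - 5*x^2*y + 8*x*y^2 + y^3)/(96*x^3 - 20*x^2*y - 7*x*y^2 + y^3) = (-7*x - y)/(8*x - y)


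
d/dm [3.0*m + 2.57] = 3.00000000000000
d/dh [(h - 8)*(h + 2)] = 2*h - 6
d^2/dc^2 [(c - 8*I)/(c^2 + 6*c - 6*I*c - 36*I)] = 2*(4*(c - 8*I)*(c + 3 - 3*I)^2 + (-3*c - 6 + 14*I)*(c^2 + 6*c - 6*I*c - 36*I))/(c^2 + 6*c - 6*I*c - 36*I)^3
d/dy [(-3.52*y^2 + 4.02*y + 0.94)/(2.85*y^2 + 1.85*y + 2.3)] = (-17.969*y^2 - 21.55*y + 7.507)/(8.1225*y^4 + 10.545*y^3 + 16.5325*y^2 + 8.51*y + 5.29)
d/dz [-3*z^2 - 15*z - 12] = -6*z - 15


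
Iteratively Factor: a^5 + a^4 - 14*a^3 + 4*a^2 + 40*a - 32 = (a - 2)*(a^4 + 3*a^3 - 8*a^2 - 12*a + 16) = (a - 2)*(a + 2)*(a^3 + a^2 - 10*a + 8) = (a - 2)*(a - 1)*(a + 2)*(a^2 + 2*a - 8) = (a - 2)*(a - 1)*(a + 2)*(a + 4)*(a - 2)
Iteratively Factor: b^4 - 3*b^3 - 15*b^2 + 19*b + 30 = (b - 2)*(b^3 - b^2 - 17*b - 15) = (b - 5)*(b - 2)*(b^2 + 4*b + 3) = (b - 5)*(b - 2)*(b + 3)*(b + 1)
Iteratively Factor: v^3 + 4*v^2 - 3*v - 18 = (v + 3)*(v^2 + v - 6) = (v - 2)*(v + 3)*(v + 3)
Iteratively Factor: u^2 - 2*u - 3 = (u - 3)*(u + 1)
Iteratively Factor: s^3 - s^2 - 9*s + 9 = (s + 3)*(s^2 - 4*s + 3) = (s - 1)*(s + 3)*(s - 3)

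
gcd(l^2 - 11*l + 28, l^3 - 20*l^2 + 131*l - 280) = l - 7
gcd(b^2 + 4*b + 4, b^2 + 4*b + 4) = b^2 + 4*b + 4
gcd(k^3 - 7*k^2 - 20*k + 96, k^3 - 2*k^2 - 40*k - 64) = k^2 - 4*k - 32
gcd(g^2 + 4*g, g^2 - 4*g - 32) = g + 4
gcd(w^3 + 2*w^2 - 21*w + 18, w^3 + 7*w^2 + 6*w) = w + 6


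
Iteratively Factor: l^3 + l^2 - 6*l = (l)*(l^2 + l - 6) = l*(l - 2)*(l + 3)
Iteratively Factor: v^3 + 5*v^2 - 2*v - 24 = (v + 4)*(v^2 + v - 6) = (v - 2)*(v + 4)*(v + 3)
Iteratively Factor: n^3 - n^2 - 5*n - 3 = (n - 3)*(n^2 + 2*n + 1) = (n - 3)*(n + 1)*(n + 1)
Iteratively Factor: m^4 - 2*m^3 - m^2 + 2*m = (m - 2)*(m^3 - m) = (m - 2)*(m - 1)*(m^2 + m) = m*(m - 2)*(m - 1)*(m + 1)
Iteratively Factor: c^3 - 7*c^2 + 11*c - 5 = (c - 1)*(c^2 - 6*c + 5) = (c - 5)*(c - 1)*(c - 1)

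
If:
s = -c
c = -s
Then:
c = -s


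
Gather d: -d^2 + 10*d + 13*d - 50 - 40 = -d^2 + 23*d - 90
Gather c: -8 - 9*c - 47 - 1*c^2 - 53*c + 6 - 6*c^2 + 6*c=-7*c^2 - 56*c - 49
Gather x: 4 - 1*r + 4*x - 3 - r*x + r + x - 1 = x*(5 - r)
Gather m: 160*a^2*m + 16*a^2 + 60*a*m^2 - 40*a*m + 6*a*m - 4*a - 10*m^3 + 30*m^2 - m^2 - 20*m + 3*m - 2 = 16*a^2 - 4*a - 10*m^3 + m^2*(60*a + 29) + m*(160*a^2 - 34*a - 17) - 2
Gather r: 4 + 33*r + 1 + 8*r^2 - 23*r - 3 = 8*r^2 + 10*r + 2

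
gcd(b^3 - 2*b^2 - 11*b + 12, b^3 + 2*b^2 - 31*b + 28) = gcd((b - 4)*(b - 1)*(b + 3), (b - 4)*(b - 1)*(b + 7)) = b^2 - 5*b + 4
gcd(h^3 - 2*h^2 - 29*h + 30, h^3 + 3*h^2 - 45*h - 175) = h + 5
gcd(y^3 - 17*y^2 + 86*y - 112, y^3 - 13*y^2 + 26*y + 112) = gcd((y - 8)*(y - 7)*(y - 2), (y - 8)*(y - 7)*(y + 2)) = y^2 - 15*y + 56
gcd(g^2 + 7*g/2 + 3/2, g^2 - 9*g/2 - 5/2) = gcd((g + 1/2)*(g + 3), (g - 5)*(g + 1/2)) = g + 1/2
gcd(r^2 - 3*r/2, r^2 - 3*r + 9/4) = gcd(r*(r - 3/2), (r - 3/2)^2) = r - 3/2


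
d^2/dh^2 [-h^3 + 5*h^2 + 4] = 10 - 6*h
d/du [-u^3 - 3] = -3*u^2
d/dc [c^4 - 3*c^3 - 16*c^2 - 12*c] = 4*c^3 - 9*c^2 - 32*c - 12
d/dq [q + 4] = 1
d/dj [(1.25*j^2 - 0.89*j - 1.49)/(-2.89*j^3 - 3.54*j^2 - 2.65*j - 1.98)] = (3.6125*j^4 - 5.1442*j^3 - 19.3814*j^2 - 15.4992*j - 2.1863)/(8.3521*j^6 + 20.4612*j^5 + 27.8486*j^4 + 30.2064*j^3 + 21.0409*j^2 + 10.494*j + 3.9204)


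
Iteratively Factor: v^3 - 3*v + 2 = (v - 1)*(v^2 + v - 2) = (v - 1)*(v + 2)*(v - 1)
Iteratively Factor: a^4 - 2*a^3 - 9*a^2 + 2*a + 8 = (a - 1)*(a^3 - a^2 - 10*a - 8) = (a - 1)*(a + 1)*(a^2 - 2*a - 8) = (a - 1)*(a + 1)*(a + 2)*(a - 4)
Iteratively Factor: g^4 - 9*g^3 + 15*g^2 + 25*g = (g - 5)*(g^3 - 4*g^2 - 5*g) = (g - 5)^2*(g^2 + g) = g*(g - 5)^2*(g + 1)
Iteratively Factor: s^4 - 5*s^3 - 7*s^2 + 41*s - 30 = (s - 1)*(s^3 - 4*s^2 - 11*s + 30) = (s - 5)*(s - 1)*(s^2 + s - 6) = (s - 5)*(s - 2)*(s - 1)*(s + 3)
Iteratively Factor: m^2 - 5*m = (m - 5)*(m)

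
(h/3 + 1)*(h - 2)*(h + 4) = h^3/3 + 5*h^2/3 - 2*h/3 - 8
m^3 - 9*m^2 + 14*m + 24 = (m - 6)*(m - 4)*(m + 1)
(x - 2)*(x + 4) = x^2 + 2*x - 8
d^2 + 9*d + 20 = (d + 4)*(d + 5)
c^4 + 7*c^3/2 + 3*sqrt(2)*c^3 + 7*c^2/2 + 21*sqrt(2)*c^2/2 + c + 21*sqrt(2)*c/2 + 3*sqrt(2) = (c + 1/2)*(c + 1)*(c + 2)*(c + 3*sqrt(2))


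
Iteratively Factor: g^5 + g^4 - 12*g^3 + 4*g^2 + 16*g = (g + 4)*(g^4 - 3*g^3 + 4*g) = (g + 1)*(g + 4)*(g^3 - 4*g^2 + 4*g) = (g - 2)*(g + 1)*(g + 4)*(g^2 - 2*g) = g*(g - 2)*(g + 1)*(g + 4)*(g - 2)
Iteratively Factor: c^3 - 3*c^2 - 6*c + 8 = (c - 1)*(c^2 - 2*c - 8) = (c - 4)*(c - 1)*(c + 2)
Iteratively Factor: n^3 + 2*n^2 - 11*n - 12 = (n + 1)*(n^2 + n - 12) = (n + 1)*(n + 4)*(n - 3)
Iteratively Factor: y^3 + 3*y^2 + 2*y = (y + 1)*(y^2 + 2*y) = (y + 1)*(y + 2)*(y)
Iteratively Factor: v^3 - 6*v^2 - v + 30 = (v + 2)*(v^2 - 8*v + 15) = (v - 5)*(v + 2)*(v - 3)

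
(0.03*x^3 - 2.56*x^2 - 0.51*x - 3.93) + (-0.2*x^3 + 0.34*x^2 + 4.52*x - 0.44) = -0.17*x^3 - 2.22*x^2 + 4.01*x - 4.37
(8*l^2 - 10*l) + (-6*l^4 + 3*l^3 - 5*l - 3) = -6*l^4 + 3*l^3 + 8*l^2 - 15*l - 3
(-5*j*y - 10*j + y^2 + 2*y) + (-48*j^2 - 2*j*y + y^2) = -48*j^2 - 7*j*y - 10*j + 2*y^2 + 2*y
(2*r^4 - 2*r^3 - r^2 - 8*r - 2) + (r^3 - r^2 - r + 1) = 2*r^4 - r^3 - 2*r^2 - 9*r - 1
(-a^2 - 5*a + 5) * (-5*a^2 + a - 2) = 5*a^4 + 24*a^3 - 28*a^2 + 15*a - 10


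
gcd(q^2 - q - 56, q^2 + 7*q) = q + 7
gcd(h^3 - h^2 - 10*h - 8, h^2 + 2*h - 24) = h - 4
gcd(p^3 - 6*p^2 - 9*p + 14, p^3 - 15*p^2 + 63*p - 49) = p^2 - 8*p + 7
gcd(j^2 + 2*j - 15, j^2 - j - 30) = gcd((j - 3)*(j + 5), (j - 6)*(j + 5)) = j + 5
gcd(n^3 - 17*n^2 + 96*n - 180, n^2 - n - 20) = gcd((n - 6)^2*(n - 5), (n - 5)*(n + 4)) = n - 5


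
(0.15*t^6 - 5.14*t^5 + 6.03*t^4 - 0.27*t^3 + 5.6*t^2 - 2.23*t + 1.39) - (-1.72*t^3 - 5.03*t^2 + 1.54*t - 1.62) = 0.15*t^6 - 5.14*t^5 + 6.03*t^4 + 1.45*t^3 + 10.63*t^2 - 3.77*t + 3.01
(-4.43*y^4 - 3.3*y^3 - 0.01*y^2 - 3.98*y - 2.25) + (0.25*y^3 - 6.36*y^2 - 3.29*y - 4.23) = -4.43*y^4 - 3.05*y^3 - 6.37*y^2 - 7.27*y - 6.48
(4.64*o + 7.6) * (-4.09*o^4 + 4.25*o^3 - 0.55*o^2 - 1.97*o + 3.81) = -18.9776*o^5 - 11.364*o^4 + 29.748*o^3 - 13.3208*o^2 + 2.7064*o + 28.956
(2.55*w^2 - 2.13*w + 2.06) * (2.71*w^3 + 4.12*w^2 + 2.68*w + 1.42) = 6.9105*w^5 + 4.7337*w^4 + 3.641*w^3 + 6.3998*w^2 + 2.4962*w + 2.9252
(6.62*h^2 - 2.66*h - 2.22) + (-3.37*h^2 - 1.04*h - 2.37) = 3.25*h^2 - 3.7*h - 4.59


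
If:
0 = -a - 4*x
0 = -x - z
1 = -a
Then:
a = -1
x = 1/4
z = -1/4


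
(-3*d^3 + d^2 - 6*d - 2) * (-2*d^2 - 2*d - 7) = 6*d^5 + 4*d^4 + 31*d^3 + 9*d^2 + 46*d + 14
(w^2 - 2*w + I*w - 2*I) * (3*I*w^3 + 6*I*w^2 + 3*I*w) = 3*I*w^5 - 3*w^4 - 9*I*w^3 + 9*w^2 - 6*I*w^2 + 6*w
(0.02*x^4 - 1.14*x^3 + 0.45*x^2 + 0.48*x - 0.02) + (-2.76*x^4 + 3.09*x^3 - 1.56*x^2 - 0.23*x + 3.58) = -2.74*x^4 + 1.95*x^3 - 1.11*x^2 + 0.25*x + 3.56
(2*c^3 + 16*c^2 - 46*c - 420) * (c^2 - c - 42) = 2*c^5 + 14*c^4 - 146*c^3 - 1046*c^2 + 2352*c + 17640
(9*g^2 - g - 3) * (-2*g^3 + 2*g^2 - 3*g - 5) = -18*g^5 + 20*g^4 - 23*g^3 - 48*g^2 + 14*g + 15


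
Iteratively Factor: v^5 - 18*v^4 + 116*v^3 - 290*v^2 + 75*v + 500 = (v - 4)*(v^4 - 14*v^3 + 60*v^2 - 50*v - 125) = (v - 5)*(v - 4)*(v^3 - 9*v^2 + 15*v + 25) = (v - 5)*(v - 4)*(v + 1)*(v^2 - 10*v + 25) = (v - 5)^2*(v - 4)*(v + 1)*(v - 5)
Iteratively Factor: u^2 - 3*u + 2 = (u - 1)*(u - 2)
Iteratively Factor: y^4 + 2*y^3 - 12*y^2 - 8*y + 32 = (y + 2)*(y^3 - 12*y + 16) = (y - 2)*(y + 2)*(y^2 + 2*y - 8) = (y - 2)*(y + 2)*(y + 4)*(y - 2)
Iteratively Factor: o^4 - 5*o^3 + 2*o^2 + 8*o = (o - 2)*(o^3 - 3*o^2 - 4*o) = (o - 2)*(o + 1)*(o^2 - 4*o) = (o - 4)*(o - 2)*(o + 1)*(o)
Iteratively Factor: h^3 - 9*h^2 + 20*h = (h - 5)*(h^2 - 4*h) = h*(h - 5)*(h - 4)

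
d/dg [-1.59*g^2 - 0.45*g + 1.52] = -3.18*g - 0.45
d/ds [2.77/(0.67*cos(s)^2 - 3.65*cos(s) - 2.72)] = (3.7118*cos(s) - 10.1105)*sin(s)/(-0.67*cos(s)^2 + 3.65*cos(s) + 2.72)^2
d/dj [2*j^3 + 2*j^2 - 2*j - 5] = 6*j^2 + 4*j - 2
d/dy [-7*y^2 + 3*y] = 3 - 14*y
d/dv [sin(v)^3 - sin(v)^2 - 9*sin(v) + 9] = (3*sin(v)^2 - 2*sin(v) - 9)*cos(v)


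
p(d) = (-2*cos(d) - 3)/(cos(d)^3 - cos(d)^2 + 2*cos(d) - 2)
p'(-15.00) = 0.53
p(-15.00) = 0.33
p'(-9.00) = 0.26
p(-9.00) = 0.22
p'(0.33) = -185.60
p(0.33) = 31.32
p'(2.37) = -0.61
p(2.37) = 0.36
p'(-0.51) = 50.41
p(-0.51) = 13.50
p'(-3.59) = -0.28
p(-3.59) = 0.22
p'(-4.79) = -2.79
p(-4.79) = 1.70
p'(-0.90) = 9.55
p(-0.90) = 4.70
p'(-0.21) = 719.92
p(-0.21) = 76.30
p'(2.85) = -0.16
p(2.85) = 0.19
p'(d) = (-2*cos(d) - 3)*(3*sin(d)*cos(d)^2 - 2*sin(d)*cos(d) + 2*sin(d))/(cos(d)^3 - cos(d)^2 + 2*cos(d) - 2)^2 + 2*sin(d)/(cos(d)^3 - cos(d)^2 + 2*cos(d) - 2)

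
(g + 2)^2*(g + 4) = g^3 + 8*g^2 + 20*g + 16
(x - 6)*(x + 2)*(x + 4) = x^3 - 28*x - 48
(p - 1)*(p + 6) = p^2 + 5*p - 6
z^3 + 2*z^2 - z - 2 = (z - 1)*(z + 1)*(z + 2)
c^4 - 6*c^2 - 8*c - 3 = (c - 3)*(c + 1)^3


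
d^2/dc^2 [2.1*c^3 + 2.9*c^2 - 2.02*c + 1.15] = 12.6*c + 5.8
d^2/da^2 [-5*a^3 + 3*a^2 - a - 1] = 6 - 30*a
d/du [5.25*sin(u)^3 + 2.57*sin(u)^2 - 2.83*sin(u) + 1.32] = (15.75*sin(u)^2 + 5.14*sin(u) - 2.83)*cos(u)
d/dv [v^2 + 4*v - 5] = 2*v + 4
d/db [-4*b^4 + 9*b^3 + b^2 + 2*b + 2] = -16*b^3 + 27*b^2 + 2*b + 2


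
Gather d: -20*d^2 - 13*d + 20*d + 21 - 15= -20*d^2 + 7*d + 6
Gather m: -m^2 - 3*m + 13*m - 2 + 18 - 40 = -m^2 + 10*m - 24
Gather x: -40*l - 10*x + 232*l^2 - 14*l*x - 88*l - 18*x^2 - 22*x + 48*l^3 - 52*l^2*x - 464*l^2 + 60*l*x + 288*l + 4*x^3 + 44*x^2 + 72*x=48*l^3 - 232*l^2 + 160*l + 4*x^3 + 26*x^2 + x*(-52*l^2 + 46*l + 40)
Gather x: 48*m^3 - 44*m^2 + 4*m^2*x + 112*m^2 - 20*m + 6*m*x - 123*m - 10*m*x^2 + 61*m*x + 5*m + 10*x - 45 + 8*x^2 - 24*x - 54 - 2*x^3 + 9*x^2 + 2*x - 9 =48*m^3 + 68*m^2 - 138*m - 2*x^3 + x^2*(17 - 10*m) + x*(4*m^2 + 67*m - 12) - 108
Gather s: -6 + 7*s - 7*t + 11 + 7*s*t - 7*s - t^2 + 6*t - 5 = 7*s*t - t^2 - t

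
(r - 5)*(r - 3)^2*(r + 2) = r^4 - 9*r^3 + 17*r^2 + 33*r - 90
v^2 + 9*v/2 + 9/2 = (v + 3/2)*(v + 3)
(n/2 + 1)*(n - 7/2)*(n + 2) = n^3/2 + n^2/4 - 5*n - 7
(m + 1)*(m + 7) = m^2 + 8*m + 7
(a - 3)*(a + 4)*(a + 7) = a^3 + 8*a^2 - 5*a - 84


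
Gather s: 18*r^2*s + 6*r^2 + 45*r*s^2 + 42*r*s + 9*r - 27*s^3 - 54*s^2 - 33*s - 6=6*r^2 + 9*r - 27*s^3 + s^2*(45*r - 54) + s*(18*r^2 + 42*r - 33) - 6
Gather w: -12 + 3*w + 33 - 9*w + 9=30 - 6*w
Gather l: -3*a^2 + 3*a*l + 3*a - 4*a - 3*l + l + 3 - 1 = -3*a^2 - a + l*(3*a - 2) + 2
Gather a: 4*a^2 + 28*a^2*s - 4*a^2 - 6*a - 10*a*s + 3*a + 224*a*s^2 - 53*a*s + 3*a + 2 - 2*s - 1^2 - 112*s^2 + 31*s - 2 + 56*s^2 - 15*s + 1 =28*a^2*s + a*(224*s^2 - 63*s) - 56*s^2 + 14*s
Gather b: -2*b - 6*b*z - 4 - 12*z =b*(-6*z - 2) - 12*z - 4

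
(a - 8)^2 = a^2 - 16*a + 64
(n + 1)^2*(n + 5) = n^3 + 7*n^2 + 11*n + 5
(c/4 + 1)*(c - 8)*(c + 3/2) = c^3/4 - 5*c^2/8 - 19*c/2 - 12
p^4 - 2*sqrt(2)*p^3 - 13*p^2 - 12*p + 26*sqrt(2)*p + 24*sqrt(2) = (p - 4)*(p + 1)*(p + 3)*(p - 2*sqrt(2))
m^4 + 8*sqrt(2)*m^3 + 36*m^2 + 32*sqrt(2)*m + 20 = (m + sqrt(2))^3*(m + 5*sqrt(2))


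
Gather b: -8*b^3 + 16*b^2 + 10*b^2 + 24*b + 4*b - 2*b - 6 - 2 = -8*b^3 + 26*b^2 + 26*b - 8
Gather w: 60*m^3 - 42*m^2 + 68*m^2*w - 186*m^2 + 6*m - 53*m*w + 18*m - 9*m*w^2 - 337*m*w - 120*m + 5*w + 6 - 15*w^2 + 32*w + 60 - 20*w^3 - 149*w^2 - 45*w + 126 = 60*m^3 - 228*m^2 - 96*m - 20*w^3 + w^2*(-9*m - 164) + w*(68*m^2 - 390*m - 8) + 192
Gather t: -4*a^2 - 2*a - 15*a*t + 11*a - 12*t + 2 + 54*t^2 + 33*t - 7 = -4*a^2 + 9*a + 54*t^2 + t*(21 - 15*a) - 5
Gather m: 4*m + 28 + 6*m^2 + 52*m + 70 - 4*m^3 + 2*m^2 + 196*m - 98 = -4*m^3 + 8*m^2 + 252*m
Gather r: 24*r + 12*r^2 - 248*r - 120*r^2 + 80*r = -108*r^2 - 144*r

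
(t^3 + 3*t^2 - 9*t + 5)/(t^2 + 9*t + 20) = (t^2 - 2*t + 1)/(t + 4)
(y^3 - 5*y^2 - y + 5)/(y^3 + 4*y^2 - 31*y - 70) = (y^2 - 1)/(y^2 + 9*y + 14)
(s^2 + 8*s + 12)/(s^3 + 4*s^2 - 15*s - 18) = (s + 2)/(s^2 - 2*s - 3)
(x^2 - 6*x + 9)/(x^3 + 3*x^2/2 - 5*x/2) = 2*(x^2 - 6*x + 9)/(x*(2*x^2 + 3*x - 5))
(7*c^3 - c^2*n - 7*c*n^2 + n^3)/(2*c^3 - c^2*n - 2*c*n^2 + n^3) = (7*c - n)/(2*c - n)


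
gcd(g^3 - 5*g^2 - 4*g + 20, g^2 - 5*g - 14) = g + 2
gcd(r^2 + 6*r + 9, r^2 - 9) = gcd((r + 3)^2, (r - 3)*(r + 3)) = r + 3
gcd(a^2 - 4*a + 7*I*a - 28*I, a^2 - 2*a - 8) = a - 4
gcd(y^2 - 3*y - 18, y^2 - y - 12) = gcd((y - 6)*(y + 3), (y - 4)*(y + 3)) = y + 3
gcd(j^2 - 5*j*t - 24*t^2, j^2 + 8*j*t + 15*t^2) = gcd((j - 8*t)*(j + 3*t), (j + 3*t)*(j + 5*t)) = j + 3*t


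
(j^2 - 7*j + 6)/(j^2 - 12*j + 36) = (j - 1)/(j - 6)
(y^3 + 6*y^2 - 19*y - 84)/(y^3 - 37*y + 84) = (y + 3)/(y - 3)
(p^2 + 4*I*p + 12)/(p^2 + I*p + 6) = (p + 6*I)/(p + 3*I)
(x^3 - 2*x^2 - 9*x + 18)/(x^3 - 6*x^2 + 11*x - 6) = (x + 3)/(x - 1)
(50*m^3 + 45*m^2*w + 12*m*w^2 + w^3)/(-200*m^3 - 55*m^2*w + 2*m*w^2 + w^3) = (2*m + w)/(-8*m + w)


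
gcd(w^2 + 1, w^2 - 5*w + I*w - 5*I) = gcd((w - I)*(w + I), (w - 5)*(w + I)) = w + I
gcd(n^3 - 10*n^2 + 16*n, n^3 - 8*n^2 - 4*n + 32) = n^2 - 10*n + 16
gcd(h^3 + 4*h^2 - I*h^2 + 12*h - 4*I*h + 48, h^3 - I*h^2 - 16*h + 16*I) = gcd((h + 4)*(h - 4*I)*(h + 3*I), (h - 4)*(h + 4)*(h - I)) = h + 4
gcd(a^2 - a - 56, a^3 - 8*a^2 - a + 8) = a - 8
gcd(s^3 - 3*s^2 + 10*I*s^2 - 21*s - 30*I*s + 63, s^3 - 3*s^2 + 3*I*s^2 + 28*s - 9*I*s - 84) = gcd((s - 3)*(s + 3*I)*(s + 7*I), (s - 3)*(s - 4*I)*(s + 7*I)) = s^2 + s*(-3 + 7*I) - 21*I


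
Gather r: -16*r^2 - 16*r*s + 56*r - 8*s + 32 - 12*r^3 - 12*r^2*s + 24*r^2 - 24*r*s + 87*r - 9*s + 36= -12*r^3 + r^2*(8 - 12*s) + r*(143 - 40*s) - 17*s + 68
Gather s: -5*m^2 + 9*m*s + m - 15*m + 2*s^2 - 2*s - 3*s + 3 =-5*m^2 - 14*m + 2*s^2 + s*(9*m - 5) + 3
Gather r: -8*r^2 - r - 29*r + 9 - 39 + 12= -8*r^2 - 30*r - 18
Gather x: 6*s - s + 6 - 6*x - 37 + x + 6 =5*s - 5*x - 25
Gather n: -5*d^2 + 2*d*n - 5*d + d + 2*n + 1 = -5*d^2 - 4*d + n*(2*d + 2) + 1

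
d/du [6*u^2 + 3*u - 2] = 12*u + 3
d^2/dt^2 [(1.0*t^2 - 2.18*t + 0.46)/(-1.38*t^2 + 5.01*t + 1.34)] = (-5.524416*t^3 - 16.351344*t^2 + 43.269624*t - 57.65498)/(2.628072*t^6 - 28.623132*t^5 + 96.258726*t^4 - 70.164549*t^3 - 93.468618*t^2 - 26.987868*t - 2.406104)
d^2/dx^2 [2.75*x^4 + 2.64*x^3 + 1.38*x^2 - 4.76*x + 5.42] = 33.0*x^2 + 15.84*x + 2.76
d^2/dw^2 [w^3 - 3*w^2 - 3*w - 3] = 6*w - 6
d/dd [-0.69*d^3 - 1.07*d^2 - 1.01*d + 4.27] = -2.07*d^2 - 2.14*d - 1.01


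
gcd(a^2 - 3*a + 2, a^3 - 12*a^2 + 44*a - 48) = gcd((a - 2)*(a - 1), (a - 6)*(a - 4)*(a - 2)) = a - 2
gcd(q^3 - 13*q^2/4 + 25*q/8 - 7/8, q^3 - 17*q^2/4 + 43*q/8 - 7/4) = q^2 - 9*q/4 + 7/8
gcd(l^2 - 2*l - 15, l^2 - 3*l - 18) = l + 3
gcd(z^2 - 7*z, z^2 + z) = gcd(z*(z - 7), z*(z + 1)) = z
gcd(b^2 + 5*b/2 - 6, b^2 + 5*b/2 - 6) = b^2 + 5*b/2 - 6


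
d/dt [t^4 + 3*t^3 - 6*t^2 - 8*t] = 4*t^3 + 9*t^2 - 12*t - 8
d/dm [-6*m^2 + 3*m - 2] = 3 - 12*m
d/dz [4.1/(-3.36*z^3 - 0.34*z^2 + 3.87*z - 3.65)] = (41.328*z^2 + 2.788*z - 15.867)/(3.36*z^3 + 0.34*z^2 - 3.87*z + 3.65)^2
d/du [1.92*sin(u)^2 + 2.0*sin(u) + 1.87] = (3.84*sin(u) + 2.0)*cos(u)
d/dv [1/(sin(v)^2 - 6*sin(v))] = 2*(3 - sin(v))*cos(v)/((sin(v) - 6)^2*sin(v)^2)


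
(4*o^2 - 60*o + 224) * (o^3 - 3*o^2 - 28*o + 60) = 4*o^5 - 72*o^4 + 292*o^3 + 1248*o^2 - 9872*o + 13440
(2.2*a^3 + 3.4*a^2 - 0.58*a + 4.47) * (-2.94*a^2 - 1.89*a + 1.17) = -6.468*a^5 - 14.154*a^4 - 2.1468*a^3 - 8.0676*a^2 - 9.1269*a + 5.2299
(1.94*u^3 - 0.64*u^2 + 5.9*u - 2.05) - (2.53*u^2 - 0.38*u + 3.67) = 1.94*u^3 - 3.17*u^2 + 6.28*u - 5.72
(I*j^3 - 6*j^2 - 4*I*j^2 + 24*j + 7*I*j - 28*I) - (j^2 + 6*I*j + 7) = I*j^3 - 7*j^2 - 4*I*j^2 + 24*j + I*j - 7 - 28*I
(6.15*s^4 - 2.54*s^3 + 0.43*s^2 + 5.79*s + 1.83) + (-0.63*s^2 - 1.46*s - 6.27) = 6.15*s^4 - 2.54*s^3 - 0.2*s^2 + 4.33*s - 4.44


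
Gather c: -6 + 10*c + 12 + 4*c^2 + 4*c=4*c^2 + 14*c + 6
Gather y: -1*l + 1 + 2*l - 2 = l - 1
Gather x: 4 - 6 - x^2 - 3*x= -x^2 - 3*x - 2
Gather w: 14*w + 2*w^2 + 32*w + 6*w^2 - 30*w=8*w^2 + 16*w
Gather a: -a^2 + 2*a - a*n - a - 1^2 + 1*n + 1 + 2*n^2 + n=-a^2 + a*(1 - n) + 2*n^2 + 2*n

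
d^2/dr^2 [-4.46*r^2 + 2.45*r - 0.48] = -8.92000000000000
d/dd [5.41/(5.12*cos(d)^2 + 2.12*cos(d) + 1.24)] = (55.3984*cos(d) + 11.4692)*sin(d)/(5.12*cos(d)^2 + 2.12*cos(d) + 1.24)^2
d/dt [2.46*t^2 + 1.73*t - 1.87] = 4.92*t + 1.73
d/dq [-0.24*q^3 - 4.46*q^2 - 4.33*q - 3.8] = -0.72*q^2 - 8.92*q - 4.33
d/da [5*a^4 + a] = 20*a^3 + 1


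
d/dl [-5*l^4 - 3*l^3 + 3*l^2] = l*(-20*l^2 - 9*l + 6)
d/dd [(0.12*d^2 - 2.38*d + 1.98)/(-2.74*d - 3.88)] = (-0.3288*d^2 - 0.9312*d + 14.6596)/(7.5076*d^2 + 21.2624*d + 15.0544)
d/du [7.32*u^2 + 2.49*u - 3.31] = 14.64*u + 2.49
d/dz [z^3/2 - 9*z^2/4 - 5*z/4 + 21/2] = 3*z^2/2 - 9*z/2 - 5/4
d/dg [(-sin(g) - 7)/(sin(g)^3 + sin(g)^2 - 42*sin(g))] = 2*(sin(g) - 3)*cos(g)/((sin(g) - 6)^2*sin(g)^2)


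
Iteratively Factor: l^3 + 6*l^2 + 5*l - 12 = (l - 1)*(l^2 + 7*l + 12) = (l - 1)*(l + 4)*(l + 3)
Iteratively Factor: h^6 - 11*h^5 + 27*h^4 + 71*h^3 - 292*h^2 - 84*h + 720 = (h - 3)*(h^5 - 8*h^4 + 3*h^3 + 80*h^2 - 52*h - 240) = (h - 3)^2*(h^4 - 5*h^3 - 12*h^2 + 44*h + 80) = (h - 4)*(h - 3)^2*(h^3 - h^2 - 16*h - 20) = (h - 4)*(h - 3)^2*(h + 2)*(h^2 - 3*h - 10) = (h - 5)*(h - 4)*(h - 3)^2*(h + 2)*(h + 2)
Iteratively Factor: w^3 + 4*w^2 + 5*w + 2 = (w + 1)*(w^2 + 3*w + 2) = (w + 1)^2*(w + 2)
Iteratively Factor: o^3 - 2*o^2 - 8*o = (o - 4)*(o^2 + 2*o) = (o - 4)*(o + 2)*(o)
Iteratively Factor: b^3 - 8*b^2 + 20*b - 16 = (b - 4)*(b^2 - 4*b + 4) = (b - 4)*(b - 2)*(b - 2)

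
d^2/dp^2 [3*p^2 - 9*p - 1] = 6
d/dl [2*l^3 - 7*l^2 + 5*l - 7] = 6*l^2 - 14*l + 5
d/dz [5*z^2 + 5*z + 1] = 10*z + 5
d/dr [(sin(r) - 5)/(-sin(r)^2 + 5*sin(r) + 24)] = (sin(r)^2 - 10*sin(r) + 49)*cos(r)/((sin(r) - 8)^2*(sin(r) + 3)^2)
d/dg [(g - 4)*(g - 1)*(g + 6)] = 3*g^2 + 2*g - 26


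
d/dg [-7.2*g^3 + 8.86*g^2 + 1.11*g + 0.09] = -21.6*g^2 + 17.72*g + 1.11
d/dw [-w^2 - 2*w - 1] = -2*w - 2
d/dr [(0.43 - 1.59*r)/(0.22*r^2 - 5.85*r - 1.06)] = (0.3498*r^2 - 0.1892*r + 4.2009)/(0.0484*r^4 - 2.574*r^3 + 33.7561*r^2 + 12.402*r + 1.1236)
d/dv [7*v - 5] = 7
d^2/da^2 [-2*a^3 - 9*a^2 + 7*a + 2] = -12*a - 18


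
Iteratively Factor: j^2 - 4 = (j - 2)*(j + 2)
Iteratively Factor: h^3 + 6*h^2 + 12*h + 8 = (h + 2)*(h^2 + 4*h + 4) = (h + 2)^2*(h + 2)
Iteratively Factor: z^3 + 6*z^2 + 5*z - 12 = (z + 4)*(z^2 + 2*z - 3) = (z + 3)*(z + 4)*(z - 1)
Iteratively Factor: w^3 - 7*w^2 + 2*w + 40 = (w + 2)*(w^2 - 9*w + 20) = (w - 4)*(w + 2)*(w - 5)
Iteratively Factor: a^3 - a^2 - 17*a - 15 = (a - 5)*(a^2 + 4*a + 3) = (a - 5)*(a + 1)*(a + 3)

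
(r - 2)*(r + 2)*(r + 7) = r^3 + 7*r^2 - 4*r - 28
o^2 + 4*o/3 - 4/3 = (o - 2/3)*(o + 2)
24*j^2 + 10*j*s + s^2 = (4*j + s)*(6*j + s)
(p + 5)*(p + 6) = p^2 + 11*p + 30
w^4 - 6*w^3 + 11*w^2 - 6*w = w*(w - 3)*(w - 2)*(w - 1)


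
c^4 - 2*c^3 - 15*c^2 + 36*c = c*(c - 3)^2*(c + 4)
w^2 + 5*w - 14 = (w - 2)*(w + 7)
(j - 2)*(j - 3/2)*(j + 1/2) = j^3 - 3*j^2 + 5*j/4 + 3/2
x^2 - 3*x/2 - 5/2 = (x - 5/2)*(x + 1)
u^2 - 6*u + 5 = (u - 5)*(u - 1)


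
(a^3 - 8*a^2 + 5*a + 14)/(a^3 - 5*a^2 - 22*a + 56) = (a + 1)/(a + 4)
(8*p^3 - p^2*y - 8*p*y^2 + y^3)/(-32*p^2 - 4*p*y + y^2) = (-p^2 + y^2)/(4*p + y)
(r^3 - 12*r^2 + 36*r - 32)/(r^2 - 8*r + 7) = (r^3 - 12*r^2 + 36*r - 32)/(r^2 - 8*r + 7)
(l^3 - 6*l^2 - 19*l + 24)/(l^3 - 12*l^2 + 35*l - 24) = (l + 3)/(l - 3)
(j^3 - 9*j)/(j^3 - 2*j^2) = (j^2 - 9)/(j*(j - 2))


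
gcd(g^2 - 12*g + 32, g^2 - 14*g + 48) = g - 8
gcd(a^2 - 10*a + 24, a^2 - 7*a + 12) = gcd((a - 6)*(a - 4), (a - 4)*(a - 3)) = a - 4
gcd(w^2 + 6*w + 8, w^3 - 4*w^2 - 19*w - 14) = w + 2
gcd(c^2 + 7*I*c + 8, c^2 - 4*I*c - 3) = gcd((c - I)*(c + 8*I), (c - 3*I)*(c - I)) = c - I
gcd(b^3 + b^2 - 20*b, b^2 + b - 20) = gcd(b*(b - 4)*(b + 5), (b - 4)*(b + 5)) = b^2 + b - 20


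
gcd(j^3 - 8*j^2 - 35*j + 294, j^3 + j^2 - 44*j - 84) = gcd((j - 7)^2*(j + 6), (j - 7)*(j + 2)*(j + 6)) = j^2 - j - 42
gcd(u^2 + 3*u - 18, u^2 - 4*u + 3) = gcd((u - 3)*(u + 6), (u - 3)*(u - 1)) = u - 3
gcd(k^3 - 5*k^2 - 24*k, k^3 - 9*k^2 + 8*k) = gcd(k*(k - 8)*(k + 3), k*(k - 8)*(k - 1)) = k^2 - 8*k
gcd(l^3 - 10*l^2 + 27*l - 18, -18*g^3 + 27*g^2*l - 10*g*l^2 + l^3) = 1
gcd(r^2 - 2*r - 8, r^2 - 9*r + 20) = r - 4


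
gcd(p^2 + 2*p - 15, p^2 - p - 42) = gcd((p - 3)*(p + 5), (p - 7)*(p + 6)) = 1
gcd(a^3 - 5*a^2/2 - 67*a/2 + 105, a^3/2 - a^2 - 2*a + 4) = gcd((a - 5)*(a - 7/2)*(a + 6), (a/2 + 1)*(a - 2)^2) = 1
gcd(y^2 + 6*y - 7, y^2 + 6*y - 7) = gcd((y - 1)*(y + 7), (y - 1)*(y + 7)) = y^2 + 6*y - 7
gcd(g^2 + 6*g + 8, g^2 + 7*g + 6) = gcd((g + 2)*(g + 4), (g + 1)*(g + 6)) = 1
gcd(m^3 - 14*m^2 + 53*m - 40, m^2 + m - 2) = m - 1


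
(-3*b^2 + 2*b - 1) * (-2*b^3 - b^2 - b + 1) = 6*b^5 - b^4 + 3*b^3 - 4*b^2 + 3*b - 1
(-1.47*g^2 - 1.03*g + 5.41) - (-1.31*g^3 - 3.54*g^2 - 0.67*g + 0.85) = 1.31*g^3 + 2.07*g^2 - 0.36*g + 4.56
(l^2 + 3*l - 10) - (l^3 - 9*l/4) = -l^3 + l^2 + 21*l/4 - 10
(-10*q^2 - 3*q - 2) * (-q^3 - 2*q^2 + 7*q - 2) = 10*q^5 + 23*q^4 - 62*q^3 + 3*q^2 - 8*q + 4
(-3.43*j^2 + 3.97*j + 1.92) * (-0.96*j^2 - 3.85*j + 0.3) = 3.2928*j^4 + 9.3943*j^3 - 18.1567*j^2 - 6.201*j + 0.576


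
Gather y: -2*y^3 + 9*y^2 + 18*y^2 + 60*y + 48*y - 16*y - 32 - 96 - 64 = -2*y^3 + 27*y^2 + 92*y - 192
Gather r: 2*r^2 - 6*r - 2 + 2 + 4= 2*r^2 - 6*r + 4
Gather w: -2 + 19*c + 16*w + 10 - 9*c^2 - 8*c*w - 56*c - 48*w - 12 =-9*c^2 - 37*c + w*(-8*c - 32) - 4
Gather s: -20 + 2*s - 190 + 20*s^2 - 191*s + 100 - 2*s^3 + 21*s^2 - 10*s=-2*s^3 + 41*s^2 - 199*s - 110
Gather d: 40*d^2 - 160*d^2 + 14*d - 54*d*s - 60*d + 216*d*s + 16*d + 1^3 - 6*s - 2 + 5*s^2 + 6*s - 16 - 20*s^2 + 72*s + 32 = -120*d^2 + d*(162*s - 30) - 15*s^2 + 72*s + 15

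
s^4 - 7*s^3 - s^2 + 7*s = s*(s - 7)*(s - 1)*(s + 1)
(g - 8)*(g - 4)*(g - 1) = g^3 - 13*g^2 + 44*g - 32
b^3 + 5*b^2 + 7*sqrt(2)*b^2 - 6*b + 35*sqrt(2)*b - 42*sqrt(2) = (b - 1)*(b + 6)*(b + 7*sqrt(2))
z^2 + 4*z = z*(z + 4)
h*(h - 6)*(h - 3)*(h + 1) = h^4 - 8*h^3 + 9*h^2 + 18*h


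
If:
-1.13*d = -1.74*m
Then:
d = 1.53982300884956*m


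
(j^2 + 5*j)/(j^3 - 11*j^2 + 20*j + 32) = j*(j + 5)/(j^3 - 11*j^2 + 20*j + 32)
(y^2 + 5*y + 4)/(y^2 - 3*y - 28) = (y + 1)/(y - 7)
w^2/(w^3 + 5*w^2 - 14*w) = w/(w^2 + 5*w - 14)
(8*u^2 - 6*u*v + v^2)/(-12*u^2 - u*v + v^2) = (-2*u + v)/(3*u + v)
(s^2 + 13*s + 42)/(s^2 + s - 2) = (s^2 + 13*s + 42)/(s^2 + s - 2)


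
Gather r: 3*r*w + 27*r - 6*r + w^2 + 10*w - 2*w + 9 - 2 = r*(3*w + 21) + w^2 + 8*w + 7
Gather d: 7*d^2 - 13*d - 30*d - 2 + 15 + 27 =7*d^2 - 43*d + 40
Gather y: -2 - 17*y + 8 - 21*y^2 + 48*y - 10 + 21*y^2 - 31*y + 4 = 0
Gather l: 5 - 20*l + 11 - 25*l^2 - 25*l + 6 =-25*l^2 - 45*l + 22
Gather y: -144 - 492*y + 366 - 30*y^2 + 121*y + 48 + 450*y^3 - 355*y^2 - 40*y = 450*y^3 - 385*y^2 - 411*y + 270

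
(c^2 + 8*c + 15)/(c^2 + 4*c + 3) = (c + 5)/(c + 1)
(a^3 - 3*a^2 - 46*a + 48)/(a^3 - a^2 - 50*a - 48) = (a - 1)/(a + 1)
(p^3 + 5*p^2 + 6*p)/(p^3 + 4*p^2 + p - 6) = p/(p - 1)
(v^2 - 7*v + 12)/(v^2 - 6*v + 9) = (v - 4)/(v - 3)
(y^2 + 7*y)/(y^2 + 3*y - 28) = y/(y - 4)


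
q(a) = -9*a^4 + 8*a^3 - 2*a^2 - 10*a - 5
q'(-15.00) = 126950.00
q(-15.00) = -482930.00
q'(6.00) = -6946.00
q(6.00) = -10073.00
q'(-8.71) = 25633.53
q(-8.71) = -57154.09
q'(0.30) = -10.01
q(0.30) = -8.04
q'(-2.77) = 950.37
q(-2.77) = -692.54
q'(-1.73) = 255.15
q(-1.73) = -115.72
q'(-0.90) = 39.28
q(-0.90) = -9.36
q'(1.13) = -35.82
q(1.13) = -21.98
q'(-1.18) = 87.29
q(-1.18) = -26.58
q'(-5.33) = 6144.23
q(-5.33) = -8483.46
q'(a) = -36*a^3 + 24*a^2 - 4*a - 10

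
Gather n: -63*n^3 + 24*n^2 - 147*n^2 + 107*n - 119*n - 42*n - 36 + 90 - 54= -63*n^3 - 123*n^2 - 54*n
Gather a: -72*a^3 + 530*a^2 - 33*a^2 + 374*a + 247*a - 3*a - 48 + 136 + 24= -72*a^3 + 497*a^2 + 618*a + 112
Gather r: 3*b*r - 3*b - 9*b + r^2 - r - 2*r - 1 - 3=-12*b + r^2 + r*(3*b - 3) - 4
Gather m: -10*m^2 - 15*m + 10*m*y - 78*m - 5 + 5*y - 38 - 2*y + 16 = -10*m^2 + m*(10*y - 93) + 3*y - 27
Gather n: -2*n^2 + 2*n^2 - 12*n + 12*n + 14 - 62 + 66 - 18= 0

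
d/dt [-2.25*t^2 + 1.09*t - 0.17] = 1.09 - 4.5*t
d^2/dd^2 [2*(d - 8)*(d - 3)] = 4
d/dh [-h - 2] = -1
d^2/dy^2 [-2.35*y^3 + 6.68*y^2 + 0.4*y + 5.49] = 13.36 - 14.1*y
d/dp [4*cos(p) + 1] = -4*sin(p)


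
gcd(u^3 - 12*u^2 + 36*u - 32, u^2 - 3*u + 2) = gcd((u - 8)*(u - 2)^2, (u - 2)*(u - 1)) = u - 2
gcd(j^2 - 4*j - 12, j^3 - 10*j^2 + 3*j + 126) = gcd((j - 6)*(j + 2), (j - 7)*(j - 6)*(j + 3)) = j - 6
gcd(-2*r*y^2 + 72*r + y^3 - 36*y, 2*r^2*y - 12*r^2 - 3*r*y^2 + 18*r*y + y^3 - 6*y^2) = -2*r*y + 12*r + y^2 - 6*y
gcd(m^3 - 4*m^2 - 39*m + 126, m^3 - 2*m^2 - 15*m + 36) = m - 3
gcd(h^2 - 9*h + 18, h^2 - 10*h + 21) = h - 3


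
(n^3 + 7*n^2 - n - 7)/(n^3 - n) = (n + 7)/n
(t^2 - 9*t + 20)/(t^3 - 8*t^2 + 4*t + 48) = (t - 5)/(t^2 - 4*t - 12)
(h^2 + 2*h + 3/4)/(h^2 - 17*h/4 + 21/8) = 2*(4*h^2 + 8*h + 3)/(8*h^2 - 34*h + 21)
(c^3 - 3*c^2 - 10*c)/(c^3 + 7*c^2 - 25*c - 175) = c*(c + 2)/(c^2 + 12*c + 35)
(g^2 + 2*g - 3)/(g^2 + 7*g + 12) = (g - 1)/(g + 4)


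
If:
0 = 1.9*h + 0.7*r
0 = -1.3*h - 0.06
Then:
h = -0.05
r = 0.13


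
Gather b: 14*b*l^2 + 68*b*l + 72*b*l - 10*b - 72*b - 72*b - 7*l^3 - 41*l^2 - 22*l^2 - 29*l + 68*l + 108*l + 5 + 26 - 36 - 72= b*(14*l^2 + 140*l - 154) - 7*l^3 - 63*l^2 + 147*l - 77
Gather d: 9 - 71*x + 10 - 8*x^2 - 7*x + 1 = -8*x^2 - 78*x + 20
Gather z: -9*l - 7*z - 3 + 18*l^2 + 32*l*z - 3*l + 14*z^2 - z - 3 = 18*l^2 - 12*l + 14*z^2 + z*(32*l - 8) - 6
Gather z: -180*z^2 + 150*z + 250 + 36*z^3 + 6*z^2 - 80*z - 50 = 36*z^3 - 174*z^2 + 70*z + 200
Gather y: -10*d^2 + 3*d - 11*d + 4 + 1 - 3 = -10*d^2 - 8*d + 2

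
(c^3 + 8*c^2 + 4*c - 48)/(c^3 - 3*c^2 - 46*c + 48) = (c^2 + 2*c - 8)/(c^2 - 9*c + 8)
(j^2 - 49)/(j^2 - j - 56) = (j - 7)/(j - 8)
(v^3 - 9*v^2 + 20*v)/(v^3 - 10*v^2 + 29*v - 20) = v/(v - 1)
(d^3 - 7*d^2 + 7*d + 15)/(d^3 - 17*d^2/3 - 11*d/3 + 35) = 3*(d + 1)/(3*d + 7)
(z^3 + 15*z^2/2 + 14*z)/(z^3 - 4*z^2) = (z^2 + 15*z/2 + 14)/(z*(z - 4))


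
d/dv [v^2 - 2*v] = 2*v - 2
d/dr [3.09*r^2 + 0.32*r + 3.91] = 6.18*r + 0.32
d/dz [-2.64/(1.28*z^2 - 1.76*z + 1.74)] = (6.7584*z - 4.6464)/(1.28*z^2 - 1.76*z + 1.74)^2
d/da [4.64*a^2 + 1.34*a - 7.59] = 9.28*a + 1.34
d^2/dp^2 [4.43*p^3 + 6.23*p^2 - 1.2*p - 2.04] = 26.58*p + 12.46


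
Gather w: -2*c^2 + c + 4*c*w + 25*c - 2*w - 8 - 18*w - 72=-2*c^2 + 26*c + w*(4*c - 20) - 80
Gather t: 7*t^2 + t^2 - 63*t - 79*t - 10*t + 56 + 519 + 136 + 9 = 8*t^2 - 152*t + 720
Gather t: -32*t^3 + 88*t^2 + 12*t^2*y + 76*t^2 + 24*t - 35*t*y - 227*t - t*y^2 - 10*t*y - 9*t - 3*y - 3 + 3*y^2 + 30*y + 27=-32*t^3 + t^2*(12*y + 164) + t*(-y^2 - 45*y - 212) + 3*y^2 + 27*y + 24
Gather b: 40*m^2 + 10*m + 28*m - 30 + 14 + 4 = 40*m^2 + 38*m - 12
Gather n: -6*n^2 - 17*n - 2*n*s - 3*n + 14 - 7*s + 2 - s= -6*n^2 + n*(-2*s - 20) - 8*s + 16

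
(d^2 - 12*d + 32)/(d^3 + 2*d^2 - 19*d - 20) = (d - 8)/(d^2 + 6*d + 5)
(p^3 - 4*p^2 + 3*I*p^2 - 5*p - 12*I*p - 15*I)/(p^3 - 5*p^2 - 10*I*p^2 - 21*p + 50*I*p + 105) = (p^2 + p*(1 + 3*I) + 3*I)/(p^2 - 10*I*p - 21)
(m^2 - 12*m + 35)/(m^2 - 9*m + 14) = (m - 5)/(m - 2)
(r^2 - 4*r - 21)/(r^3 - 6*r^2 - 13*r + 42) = 1/(r - 2)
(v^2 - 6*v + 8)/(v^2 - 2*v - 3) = (-v^2 + 6*v - 8)/(-v^2 + 2*v + 3)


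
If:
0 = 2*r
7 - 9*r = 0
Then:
No Solution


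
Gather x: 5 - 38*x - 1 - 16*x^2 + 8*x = -16*x^2 - 30*x + 4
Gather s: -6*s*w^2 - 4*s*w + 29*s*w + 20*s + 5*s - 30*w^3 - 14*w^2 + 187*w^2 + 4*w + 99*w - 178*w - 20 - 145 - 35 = s*(-6*w^2 + 25*w + 25) - 30*w^3 + 173*w^2 - 75*w - 200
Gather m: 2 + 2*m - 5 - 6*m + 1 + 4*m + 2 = 0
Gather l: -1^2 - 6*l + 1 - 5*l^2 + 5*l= -5*l^2 - l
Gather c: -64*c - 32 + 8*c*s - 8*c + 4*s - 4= c*(8*s - 72) + 4*s - 36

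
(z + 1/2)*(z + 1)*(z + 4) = z^3 + 11*z^2/2 + 13*z/2 + 2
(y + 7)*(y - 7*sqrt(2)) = y^2 - 7*sqrt(2)*y + 7*y - 49*sqrt(2)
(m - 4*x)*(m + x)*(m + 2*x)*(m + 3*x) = m^4 + 2*m^3*x - 13*m^2*x^2 - 38*m*x^3 - 24*x^4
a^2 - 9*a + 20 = (a - 5)*(a - 4)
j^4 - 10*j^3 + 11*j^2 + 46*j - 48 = (j - 8)*(j - 3)*(j - 1)*(j + 2)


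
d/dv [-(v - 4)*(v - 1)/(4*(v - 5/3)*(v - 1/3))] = 9*(-27*v^2 + 62*v - 47)/(4*(81*v^4 - 324*v^3 + 414*v^2 - 180*v + 25))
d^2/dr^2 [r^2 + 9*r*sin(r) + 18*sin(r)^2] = -9*r*sin(r) - 72*sin(r)^2 + 18*cos(r) + 38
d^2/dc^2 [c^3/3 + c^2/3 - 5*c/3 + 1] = 2*c + 2/3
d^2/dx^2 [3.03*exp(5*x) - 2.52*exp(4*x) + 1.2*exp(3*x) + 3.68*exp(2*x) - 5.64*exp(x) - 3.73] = (75.75*exp(4*x) - 40.32*exp(3*x) + 10.8*exp(2*x) + 14.72*exp(x) - 5.64)*exp(x)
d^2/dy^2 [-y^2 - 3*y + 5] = -2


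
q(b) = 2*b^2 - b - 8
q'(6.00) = 23.00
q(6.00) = 58.00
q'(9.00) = 35.00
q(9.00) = 145.00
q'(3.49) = 12.96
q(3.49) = 12.87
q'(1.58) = 5.32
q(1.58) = -4.59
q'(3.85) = 14.40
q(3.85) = 17.80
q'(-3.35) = -14.40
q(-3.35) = 17.80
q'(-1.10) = -5.40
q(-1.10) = -4.48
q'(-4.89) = -20.56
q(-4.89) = 44.71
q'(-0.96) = -4.84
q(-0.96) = -5.20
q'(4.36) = 16.44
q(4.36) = 25.66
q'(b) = 4*b - 1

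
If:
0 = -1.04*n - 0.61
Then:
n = -0.59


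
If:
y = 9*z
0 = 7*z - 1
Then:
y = 9/7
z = 1/7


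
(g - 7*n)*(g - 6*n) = g^2 - 13*g*n + 42*n^2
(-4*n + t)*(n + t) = -4*n^2 - 3*n*t + t^2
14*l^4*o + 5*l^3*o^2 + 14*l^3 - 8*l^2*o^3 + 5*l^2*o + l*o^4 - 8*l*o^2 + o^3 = (-7*l + o)*(-2*l + o)*(l + o)*(l*o + 1)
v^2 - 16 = (v - 4)*(v + 4)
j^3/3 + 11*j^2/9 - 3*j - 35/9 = (j/3 + 1/3)*(j - 7/3)*(j + 5)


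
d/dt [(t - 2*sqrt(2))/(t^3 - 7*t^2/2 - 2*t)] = 2*(-t*(-2*t^2 + 7*t + 4) + 2*(t - 2*sqrt(2))*(-3*t^2 + 7*t + 2))/(t^2*(-2*t^2 + 7*t + 4)^2)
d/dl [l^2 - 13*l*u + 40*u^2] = 2*l - 13*u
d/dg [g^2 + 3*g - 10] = 2*g + 3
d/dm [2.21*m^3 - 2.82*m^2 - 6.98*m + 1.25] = 6.63*m^2 - 5.64*m - 6.98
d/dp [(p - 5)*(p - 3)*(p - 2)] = 3*p^2 - 20*p + 31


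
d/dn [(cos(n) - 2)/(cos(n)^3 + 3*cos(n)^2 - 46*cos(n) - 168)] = (-21*cos(n) - 3*cos(2*n) + cos(3*n) + 517)*sin(n)/(2*(cos(n)^3 + 3*cos(n)^2 - 46*cos(n) - 168)^2)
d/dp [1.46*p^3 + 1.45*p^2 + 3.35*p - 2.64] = 4.38*p^2 + 2.9*p + 3.35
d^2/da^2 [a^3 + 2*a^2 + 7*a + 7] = 6*a + 4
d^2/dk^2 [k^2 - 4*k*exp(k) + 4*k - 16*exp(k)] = -4*k*exp(k) - 24*exp(k) + 2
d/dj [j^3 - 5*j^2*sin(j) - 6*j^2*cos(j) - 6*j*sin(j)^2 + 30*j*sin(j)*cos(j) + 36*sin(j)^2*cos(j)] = 6*j^2*sin(j) - 5*j^2*cos(j) + 3*j^2 - 10*j*sin(j) - 6*j*sin(2*j) - 12*j*cos(j) + 30*j*cos(2*j) - 9*sin(j) + 15*sin(2*j) + 27*sin(3*j) + 3*cos(2*j) - 3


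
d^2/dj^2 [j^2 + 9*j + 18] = 2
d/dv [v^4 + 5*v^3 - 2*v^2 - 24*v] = 4*v^3 + 15*v^2 - 4*v - 24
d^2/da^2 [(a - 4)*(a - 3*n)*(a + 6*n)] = 6*a + 6*n - 8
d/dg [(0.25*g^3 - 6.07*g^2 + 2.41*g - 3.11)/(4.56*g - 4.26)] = (2.28*g^3 - 30.8742*g^2 + 51.7164*g + 3.915)/(20.7936*g^2 - 38.8512*g + 18.1476)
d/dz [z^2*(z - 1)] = z*(3*z - 2)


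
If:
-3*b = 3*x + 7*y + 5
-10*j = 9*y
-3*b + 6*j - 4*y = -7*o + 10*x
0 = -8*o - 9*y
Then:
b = -727*y/840 - 50/21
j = -9*y/10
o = -9*y/8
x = 5/7 - 411*y/280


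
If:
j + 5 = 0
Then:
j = -5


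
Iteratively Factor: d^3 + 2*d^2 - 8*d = (d + 4)*(d^2 - 2*d) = (d - 2)*(d + 4)*(d)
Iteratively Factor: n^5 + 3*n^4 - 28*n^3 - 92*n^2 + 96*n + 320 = (n + 4)*(n^4 - n^3 - 24*n^2 + 4*n + 80) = (n + 2)*(n + 4)*(n^3 - 3*n^2 - 18*n + 40) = (n + 2)*(n + 4)^2*(n^2 - 7*n + 10) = (n - 2)*(n + 2)*(n + 4)^2*(n - 5)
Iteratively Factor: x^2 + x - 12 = (x + 4)*(x - 3)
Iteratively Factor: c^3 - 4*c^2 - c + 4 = (c - 1)*(c^2 - 3*c - 4) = (c - 1)*(c + 1)*(c - 4)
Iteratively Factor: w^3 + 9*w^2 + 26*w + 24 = (w + 3)*(w^2 + 6*w + 8) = (w + 3)*(w + 4)*(w + 2)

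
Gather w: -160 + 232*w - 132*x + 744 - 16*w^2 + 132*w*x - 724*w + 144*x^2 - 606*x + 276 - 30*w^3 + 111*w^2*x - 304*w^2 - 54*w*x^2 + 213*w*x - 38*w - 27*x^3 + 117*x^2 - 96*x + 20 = -30*w^3 + w^2*(111*x - 320) + w*(-54*x^2 + 345*x - 530) - 27*x^3 + 261*x^2 - 834*x + 880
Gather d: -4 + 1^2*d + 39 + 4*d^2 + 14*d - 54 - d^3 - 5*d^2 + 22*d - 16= -d^3 - d^2 + 37*d - 35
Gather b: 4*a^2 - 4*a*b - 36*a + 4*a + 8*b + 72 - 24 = 4*a^2 - 32*a + b*(8 - 4*a) + 48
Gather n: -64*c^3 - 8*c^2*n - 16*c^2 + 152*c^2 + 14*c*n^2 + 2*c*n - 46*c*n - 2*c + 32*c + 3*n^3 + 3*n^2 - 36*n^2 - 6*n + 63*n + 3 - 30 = -64*c^3 + 136*c^2 + 30*c + 3*n^3 + n^2*(14*c - 33) + n*(-8*c^2 - 44*c + 57) - 27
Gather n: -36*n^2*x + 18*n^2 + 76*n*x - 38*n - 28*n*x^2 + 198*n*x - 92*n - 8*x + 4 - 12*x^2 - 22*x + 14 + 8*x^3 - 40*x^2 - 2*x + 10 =n^2*(18 - 36*x) + n*(-28*x^2 + 274*x - 130) + 8*x^3 - 52*x^2 - 32*x + 28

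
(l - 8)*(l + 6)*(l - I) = l^3 - 2*l^2 - I*l^2 - 48*l + 2*I*l + 48*I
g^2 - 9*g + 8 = (g - 8)*(g - 1)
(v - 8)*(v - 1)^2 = v^3 - 10*v^2 + 17*v - 8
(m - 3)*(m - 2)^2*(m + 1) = m^4 - 6*m^3 + 9*m^2 + 4*m - 12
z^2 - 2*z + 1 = (z - 1)^2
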